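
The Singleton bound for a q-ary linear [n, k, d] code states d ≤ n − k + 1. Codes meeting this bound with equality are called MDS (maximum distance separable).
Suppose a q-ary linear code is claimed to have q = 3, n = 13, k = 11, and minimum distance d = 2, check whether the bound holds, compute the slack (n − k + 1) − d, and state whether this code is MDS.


Singleton RHS = n − k + 1 = 3, slack = 1, bound satisfied, not MDS.

Singleton bound: d ≤ n − k + 1.
Here n = 13, k = 11, so n − k + 1 = 3.
Given d = 2, check d ≤ 3: YES.
Slack = (n − k + 1) − d = 1.
The code is NOT MDS (slack = 1 > 0).
Description: the claimed parameters are [13, 11, 2]_3; such a code would be non-MDS.


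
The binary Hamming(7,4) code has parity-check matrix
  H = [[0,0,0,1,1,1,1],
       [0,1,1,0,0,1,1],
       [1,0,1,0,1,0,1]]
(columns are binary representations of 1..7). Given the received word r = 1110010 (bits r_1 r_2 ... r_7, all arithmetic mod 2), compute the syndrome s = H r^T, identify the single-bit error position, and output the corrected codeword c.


s = (1, 1, 0)^T, error position = 6, corrected codeword c = 1110000

Compute s = H r^T mod 2 one row at a time:
  s_1 = 0 + 0 + 1 + 0 = 1 ≡ 1 (mod 2).
  s_2 = 1 + 1 + 1 + 0 = 3 ≡ 1 (mod 2).
  s_3 = 1 + 1 + 0 + 0 = 2 ≡ 0 (mod 2).
s = (1, 1, 0)^T — this equals column 6 of H (binary 110), so error is at position 6.
Correct: flip bit 6 of r = 1110010 to get c = 1110000.


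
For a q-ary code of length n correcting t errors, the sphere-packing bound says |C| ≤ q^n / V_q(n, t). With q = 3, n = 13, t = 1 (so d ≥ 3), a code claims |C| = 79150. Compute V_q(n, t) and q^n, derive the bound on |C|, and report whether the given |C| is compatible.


V_q(n, t) = 27, q^n = 1594323, Hamming bound = 59049, |C| = 79150 > bound (violated).

Step 1: Compute V_q(n, t) = Σ_{j=0}^1 C(n, j) (q−1)^j.
  j = 0: C(13,0)·(2)^0 = 1·1 = 1.
  j = 1: C(13,1)·(2)^1 = 13·2 = 26.
  V_q(n, t) = 1 + 26 = 27.
Step 2: q^n = 3^13 = 1594323.
Step 3: Hamming bound ⌊q^n / V_q(n,t)⌋ = ⌊1594323/27⌋ = 59049.
Step 4: Compare |C| = 79150 to 59049: violated.
The claimed |C| lies above the Hamming bound, so no 3-ary code of length 13 with d ≥ 3 can have 79150 codewords.


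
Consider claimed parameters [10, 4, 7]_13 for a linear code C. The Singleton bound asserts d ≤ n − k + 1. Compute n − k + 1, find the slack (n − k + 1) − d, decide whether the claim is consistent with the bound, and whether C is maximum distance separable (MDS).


Singleton RHS = n − k + 1 = 7, slack = 0, bound satisfied, MDS.

Singleton bound: d ≤ n − k + 1.
Here n = 10, k = 4, so n − k + 1 = 7.
Given d = 7, check d ≤ 7: YES.
Slack = (n − k + 1) − d = 0.
The code is MDS (slack = 0).
Description: the claimed parameters are [10, 4, 7]_13; such a code would be MDS (meets Singleton bound).


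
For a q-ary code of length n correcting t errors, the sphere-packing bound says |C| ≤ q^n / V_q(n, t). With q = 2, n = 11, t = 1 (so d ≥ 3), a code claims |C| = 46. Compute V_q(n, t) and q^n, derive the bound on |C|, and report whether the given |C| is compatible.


V_q(n, t) = 12, q^n = 2048, Hamming bound = 170, |C| = 46 ≤ bound (satisfied).

Step 1: Compute V_q(n, t) = Σ_{j=0}^1 C(n, j) (q−1)^j.
  j = 0: C(11,0)·(1)^0 = 1·1 = 1.
  j = 1: C(11,1)·(1)^1 = 11·1 = 11.
  V_q(n, t) = 1 + 11 = 12.
Step 2: q^n = 2^11 = 2048.
Step 3: Hamming bound ⌊q^n / V_q(n,t)⌋ = ⌊2048/12⌋ = 170.
Step 4: Compare |C| = 46 to 170: satisfied.
The claimed |C| lies below the Hamming bound.


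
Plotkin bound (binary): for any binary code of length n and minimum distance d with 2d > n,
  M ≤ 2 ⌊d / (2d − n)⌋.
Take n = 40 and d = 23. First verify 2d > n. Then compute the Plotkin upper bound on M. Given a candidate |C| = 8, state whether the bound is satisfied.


Plotkin bound M ≤ 6; given |C| = 8 > bound (violated).

Check applicability: 2d = 46, n = 40.
2d − n = 6 > 0, so Plotkin applies.
Compute d/(2d−n) = 23/6 ≈ 3.8333.
⌊d/(2d−n)⌋ = 3.
Plotkin bound: M ≤ 2·3 = 6.
Given |C| = 8, check: VIOLATED.
This |C| is above the Plotkin bound, so no binary code with n = 40, d = 23 and 8 codewords exists.


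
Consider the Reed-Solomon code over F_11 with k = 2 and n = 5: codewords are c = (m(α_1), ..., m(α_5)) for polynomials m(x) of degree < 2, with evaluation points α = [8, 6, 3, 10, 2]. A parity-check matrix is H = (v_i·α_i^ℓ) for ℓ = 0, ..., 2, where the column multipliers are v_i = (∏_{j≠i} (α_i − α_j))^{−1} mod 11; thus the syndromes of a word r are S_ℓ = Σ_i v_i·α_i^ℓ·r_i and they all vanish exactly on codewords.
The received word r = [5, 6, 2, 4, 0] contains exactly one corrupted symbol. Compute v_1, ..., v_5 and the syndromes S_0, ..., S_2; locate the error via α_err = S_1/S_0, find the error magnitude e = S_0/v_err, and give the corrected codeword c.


S = (5, 10, 9), error at position 5, error magnitude e = 3, c = [5, 6, 2, 4, 8].

Step 1: column multipliers v_i = (∏_{j≠i}(α_i − α_j))^{−1} mod 11.
  i = 1 (α = 8): (8−6)(8−3)(8−10)(8−2) = 2·5·(−2)·6 = −120 ≡ 1, so v_1 = 1^{−1} = 1 (mod 11).
  i = 2 (α = 6): (6−8)(6−3)(6−10)(6−2) = (−2)·3·(−4)·4 = 96 ≡ 8, so v_2 = 8^{−1} = 7 (mod 11).
  i = 3 (α = 3): (3−8)(3−6)(3−10)(3−2) = (−5)·(−3)·(−7)·1 = −105 ≡ 5, so v_3 = 5^{−1} = 9 (mod 11).
  i = 4 (α = 10): (10−8)(10−6)(10−3)(10−2) = 2·4·7·8 = 448 ≡ 8, so v_4 = 8^{−1} = 7 (mod 11).
  i = 5 (α = 2): (2−8)(2−6)(2−3)(2−10) = (−6)·(−4)·(−1)·(−8) = 192 ≡ 5, so v_5 = 5^{−1} = 9 (mod 11).
  v = [1, 7, 9, 7, 9].
Step 2: syndromes of r = [5, 6, 2, 4, 0] (all sums mod 11).
  S_0 = Σ v_i r_i = 1·5 + 7·6 + 9·2 + 7·4 + 9·0 = 93 ≡ 5.
  S_1 = Σ v_i α_i r_i = 1·8·5 + 7·6·6 + 9·3·2 + 7·10·4 + 9·2·0 = 626 ≡ 10.
  α_i^2 mod 11 = [9, 3, 9, 1, 4].
  S_2 = Σ v_i α_i^2 r_i = 1·9·5 + 7·3·6 + 9·9·2 + 7·1·4 + 9·4·0 = 361 ≡ 9.
  S = (5, 10, 9) ≠ 0, so r is not a codeword (an error is present).
Step 3: locate the error. For a single error e at position i, S_ℓ = v_i·e·α_i^ℓ, so α_err = S_1/S_0.
  S_0^{−1} = 5^{−1} = 9 (mod 11), so α_err = 10·9 = 90 ≡ 2 = α_5. Error position i = 5.
  Consistency check: S_2/S_1 = 9·10 = 90 ≡ 2 = α_err ✓ (single-error assumption holds).
Step 4: error magnitude e = S_0/v_5 = S_0·∏_{j≠5}(α_5 − α_j) = 5·5 = 25 ≡ 3 (mod 11).
Step 5: correct position 5: c_5 = r_5 − e = 0 − 3 ≡ 8 (mod 11). Hence c = [5, 6, 2, 4, 8].
  Check: interpolating c through the α_i gives m(x) = 9 + 5·x (degree < 2) with m(α_i) = c_i for every i, so c is indeed a codeword.


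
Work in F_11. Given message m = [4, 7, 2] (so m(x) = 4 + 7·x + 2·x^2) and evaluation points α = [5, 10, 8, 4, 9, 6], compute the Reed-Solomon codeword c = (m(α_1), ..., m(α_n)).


c = [1, 10, 1, 9, 9, 8]

Message polynomial: m(x) = 4 + 7·x + 2·x^2 (mod 11).
For each evaluation point α_i, compute m(α_i) mod 11:
  α_1 = 5: Horner steps 2 → 6 → 1, so m(5) = 1.
  α_2 = 10: Horner steps 2 → 5 → 10, so m(10) = 10.
  α_3 = 8: Horner steps 2 → 1 → 1, so m(8) = 1.
  α_4 = 4: Horner steps 2 → 4 → 9, so m(4) = 9.
  α_5 = 9: Horner steps 2 → 3 → 9, so m(9) = 9.
  α_6 = 6: Horner steps 2 → 8 → 8, so m(6) = 8.
Codeword c = [1, 10, 1, 9, 9, 8] ∈ F_11^6.


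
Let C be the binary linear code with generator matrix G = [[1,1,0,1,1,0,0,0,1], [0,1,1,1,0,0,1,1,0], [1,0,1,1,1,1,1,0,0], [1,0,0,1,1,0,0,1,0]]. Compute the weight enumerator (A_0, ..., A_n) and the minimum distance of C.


Weight distribution: A_0 = 1, A_3 = 2, A_4 = 5, A_5 = 5, A_6 = 2, A_9 = 1. Minimum distance d = 3.

Enumerate all 2^4 = 16 messages m ∈ F_2^4.
For each, compute codeword c = mG in F_2^9, then tally its weight.
  m = 0000 → c = 000000000, weight = 0.
  m = 1000 → c = 110110001, weight = 5.
  m = 0100 → c = 011100110, weight = 5.
  m = 1100 → c = 101010111, weight = 6.
  m = 0010 → c = 101111100, weight = 6.
  m = 1010 → c = 011001101, weight = 5.
  m = 0110 → c = 110011010, weight = 5.
  m = 1110 → c = 000101011, weight = 4.
  m = 0001 → c = 100110010, weight = 4.
  m = 1001 → c = 010000011, weight = 3.
  m = 0101 → c = 111010100, weight = 5.
  m = 1101 → c = 001100101, weight = 4.
  m = 0011 → c = 001001110, weight = 4.
  m = 1011 → c = 111111111, weight = 9.
  m = 0111 → c = 010101000, weight = 3.
  m = 1111 → c = 100011001, weight = 4.
Tally weights:
  weight 0: 1 codewords.
  weight 3: 2 codewords.
  weight 4: 5 codewords.
  weight 5: 5 codewords.
  weight 6: 2 codewords.
  weight 9: 1 codewords.
Minimum distance d = smallest w > 0 with A_w > 0 = 3.
Sanity: Σ A_w = 16 = 2^4 = 16 ✓.


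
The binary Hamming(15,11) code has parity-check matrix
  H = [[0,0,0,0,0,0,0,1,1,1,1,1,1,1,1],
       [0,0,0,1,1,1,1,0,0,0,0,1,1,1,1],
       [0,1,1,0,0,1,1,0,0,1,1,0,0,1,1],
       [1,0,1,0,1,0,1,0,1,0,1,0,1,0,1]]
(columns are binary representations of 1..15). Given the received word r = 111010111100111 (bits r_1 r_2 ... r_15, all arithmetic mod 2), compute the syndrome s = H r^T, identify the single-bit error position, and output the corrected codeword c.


s = (0, 1, 0, 1)^T, error position = 5, corrected codeword c = 111000111100111

Compute s = H r^T mod 2 one row at a time:
  s_1 = 1 + 1 + 1 + 0 + 0 + 1 + 1 + 1 = 6 ≡ 0 (mod 2).
  s_2 = 0 + 1 + 0 + 1 + 0 + 1 + 1 + 1 = 5 ≡ 1 (mod 2).
  s_3 = 1 + 1 + 0 + 1 + 1 + 0 + 1 + 1 = 6 ≡ 0 (mod 2).
  s_4 = 1 + 1 + 1 + 1 + 1 + 0 + 1 + 1 = 7 ≡ 1 (mod 2).
s = (0, 1, 0, 1)^T — this equals column 5 of H (binary 0101), so error is at position 5.
Correct: flip bit 5 of r = 111010111100111 to get c = 111000111100111.


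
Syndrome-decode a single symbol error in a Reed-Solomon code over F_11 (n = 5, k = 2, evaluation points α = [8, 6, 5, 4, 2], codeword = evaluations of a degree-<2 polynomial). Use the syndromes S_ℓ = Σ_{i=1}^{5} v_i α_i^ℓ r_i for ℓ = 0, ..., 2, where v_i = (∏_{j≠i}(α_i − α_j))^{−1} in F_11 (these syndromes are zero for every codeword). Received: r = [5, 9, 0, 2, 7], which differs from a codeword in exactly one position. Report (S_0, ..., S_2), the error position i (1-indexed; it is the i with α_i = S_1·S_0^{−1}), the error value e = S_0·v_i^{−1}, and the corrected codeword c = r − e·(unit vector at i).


S = (1, 2, 4), error at position 5, error magnitude e = 1, c = [5, 9, 0, 2, 6].

Step 1: column multipliers v_i = (∏_{j≠i}(α_i − α_j))^{−1} mod 11.
  i = 1 (α = 8): (8−6)(8−5)(8−4)(8−2) = 2·3·4·6 = 144 ≡ 1, so v_1 = 1^{−1} = 1 (mod 11).
  i = 2 (α = 6): (6−8)(6−5)(6−4)(6−2) = (−2)·1·2·4 = −16 ≡ 6, so v_2 = 6^{−1} = 2 (mod 11).
  i = 3 (α = 5): (5−8)(5−6)(5−4)(5−2) = (−3)·(−1)·1·3 = 9 ≡ 9, so v_3 = 9^{−1} = 5 (mod 11).
  i = 4 (α = 4): (4−8)(4−6)(4−5)(4−2) = (−4)·(−2)·(−1)·2 = −16 ≡ 6, so v_4 = 6^{−1} = 2 (mod 11).
  i = 5 (α = 2): (2−8)(2−6)(2−5)(2−4) = (−6)·(−4)·(−3)·(−2) = 144 ≡ 1, so v_5 = 1^{−1} = 1 (mod 11).
  v = [1, 2, 5, 2, 1].
Step 2: syndromes of r = [5, 9, 0, 2, 7] (all sums mod 11).
  S_0 = Σ v_i r_i = 1·5 + 2·9 + 5·0 + 2·2 + 1·7 = 34 ≡ 1.
  S_1 = Σ v_i α_i r_i = 1·8·5 + 2·6·9 + 5·5·0 + 2·4·2 + 1·2·7 = 178 ≡ 2.
  α_i^2 mod 11 = [9, 3, 3, 5, 4].
  S_2 = Σ v_i α_i^2 r_i = 1·9·5 + 2·3·9 + 5·3·0 + 2·5·2 + 1·4·7 = 147 ≡ 4.
  S = (1, 2, 4) ≠ 0, so r is not a codeword (an error is present).
Step 3: locate the error. For a single error e at position i, S_ℓ = v_i·e·α_i^ℓ, so α_err = S_1/S_0.
  S_0^{−1} = 1^{−1} = 1 (mod 11), so α_err = 2·1 = 2 ≡ 2 = α_5. Error position i = 5.
  Consistency check: S_2/S_1 = 4·6 = 24 ≡ 2 = α_err ✓ (single-error assumption holds).
Step 4: error magnitude e = S_0/v_5 = S_0·∏_{j≠5}(α_5 − α_j) = 1·1 = 1 ≡ 1 (mod 11).
Step 5: correct position 5: c_5 = r_5 − e = 7 − 1 ≡ 6 (mod 11). Hence c = [5, 9, 0, 2, 6].
  Check: interpolating c through the α_i gives m(x) = 10 + 9·x (degree < 2) with m(α_i) = c_i for every i, so c is indeed a codeword.


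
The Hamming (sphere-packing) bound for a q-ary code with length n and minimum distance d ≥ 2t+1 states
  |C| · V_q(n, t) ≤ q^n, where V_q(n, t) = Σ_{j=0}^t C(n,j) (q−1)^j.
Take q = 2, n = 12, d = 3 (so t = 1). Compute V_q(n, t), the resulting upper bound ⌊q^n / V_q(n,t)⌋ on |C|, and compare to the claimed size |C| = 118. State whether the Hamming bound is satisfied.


V_q(n, t) = 13, q^n = 4096, Hamming bound = 315, |C| = 118 ≤ bound (satisfied).

Step 1: Compute V_q(n, t) = Σ_{j=0}^1 C(n, j) (q−1)^j.
  j = 0: C(12,0)·(1)^0 = 1·1 = 1.
  j = 1: C(12,1)·(1)^1 = 12·1 = 12.
  V_q(n, t) = 1 + 12 = 13.
Step 2: q^n = 2^12 = 4096.
Step 3: Hamming bound ⌊q^n / V_q(n,t)⌋ = ⌊4096/13⌋ = 315.
Step 4: Compare |C| = 118 to 315: satisfied.
The claimed |C| lies below the Hamming bound.


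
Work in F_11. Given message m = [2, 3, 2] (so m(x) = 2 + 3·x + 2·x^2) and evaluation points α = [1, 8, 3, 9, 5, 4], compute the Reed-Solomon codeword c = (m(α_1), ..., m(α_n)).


c = [7, 0, 7, 4, 1, 2]

Message polynomial: m(x) = 2 + 3·x + 2·x^2 (mod 11).
For each evaluation point α_i, compute m(α_i) mod 11:
  α_1 = 1: Horner steps 2 → 5 → 7, so m(1) = 7.
  α_2 = 8: Horner steps 2 → 8 → 0, so m(8) = 0.
  α_3 = 3: Horner steps 2 → 9 → 7, so m(3) = 7.
  α_4 = 9: Horner steps 2 → 10 → 4, so m(9) = 4.
  α_5 = 5: Horner steps 2 → 2 → 1, so m(5) = 1.
  α_6 = 4: Horner steps 2 → 0 → 2, so m(4) = 2.
Codeword c = [7, 0, 7, 4, 1, 2] ∈ F_11^6.


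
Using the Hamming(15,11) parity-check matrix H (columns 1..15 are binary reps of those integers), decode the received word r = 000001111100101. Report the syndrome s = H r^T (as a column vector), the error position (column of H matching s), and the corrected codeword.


s = (1, 0, 0, 0)^T, error position = 8, corrected codeword c = 000001101100101

Compute s = H r^T mod 2 one row at a time:
  s_1 = 1 + 1 + 1 + 0 + 0 + 1 + 0 + 1 = 5 ≡ 1 (mod 2).
  s_2 = 0 + 0 + 1 + 1 + 0 + 1 + 0 + 1 = 4 ≡ 0 (mod 2).
  s_3 = 0 + 0 + 1 + 1 + 1 + 0 + 0 + 1 = 4 ≡ 0 (mod 2).
  s_4 = 0 + 0 + 0 + 1 + 1 + 0 + 1 + 1 = 4 ≡ 0 (mod 2).
s = (1, 0, 0, 0)^T — this equals column 8 of H (binary 1000), so error is at position 8.
Correct: flip bit 8 of r = 000001111100101 to get c = 000001101100101.


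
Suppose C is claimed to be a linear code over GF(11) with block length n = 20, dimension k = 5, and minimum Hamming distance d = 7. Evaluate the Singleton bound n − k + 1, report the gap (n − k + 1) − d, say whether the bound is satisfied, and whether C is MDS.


Singleton RHS = n − k + 1 = 16, slack = 9, bound satisfied, not MDS.

Singleton bound: d ≤ n − k + 1.
Here n = 20, k = 5, so n − k + 1 = 16.
Given d = 7, check d ≤ 16: YES.
Slack = (n − k + 1) − d = 9.
The code is NOT MDS (slack = 9 > 0).
Description: the claimed parameters are [20, 5, 7]_11; such a code would be non-MDS.


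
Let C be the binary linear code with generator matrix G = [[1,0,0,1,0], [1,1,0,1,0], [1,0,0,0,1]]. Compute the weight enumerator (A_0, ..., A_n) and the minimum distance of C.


Weight distribution: A_0 = 1, A_1 = 1, A_2 = 3, A_3 = 3. Minimum distance d = 1.

Enumerate all 2^3 = 8 messages m ∈ F_2^3.
For each, compute codeword c = mG in F_2^5, then tally its weight.
  m = 000 → c = 00000, weight = 0.
  m = 100 → c = 10010, weight = 2.
  m = 010 → c = 11010, weight = 3.
  m = 110 → c = 01000, weight = 1.
  m = 001 → c = 10001, weight = 2.
  m = 101 → c = 00011, weight = 2.
  m = 011 → c = 01011, weight = 3.
  m = 111 → c = 11001, weight = 3.
Tally weights:
  weight 0: 1 codewords.
  weight 1: 1 codewords.
  weight 2: 3 codewords.
  weight 3: 3 codewords.
Minimum distance d = smallest w > 0 with A_w > 0 = 1.
Sanity: Σ A_w = 8 = 2^3 = 8 ✓.


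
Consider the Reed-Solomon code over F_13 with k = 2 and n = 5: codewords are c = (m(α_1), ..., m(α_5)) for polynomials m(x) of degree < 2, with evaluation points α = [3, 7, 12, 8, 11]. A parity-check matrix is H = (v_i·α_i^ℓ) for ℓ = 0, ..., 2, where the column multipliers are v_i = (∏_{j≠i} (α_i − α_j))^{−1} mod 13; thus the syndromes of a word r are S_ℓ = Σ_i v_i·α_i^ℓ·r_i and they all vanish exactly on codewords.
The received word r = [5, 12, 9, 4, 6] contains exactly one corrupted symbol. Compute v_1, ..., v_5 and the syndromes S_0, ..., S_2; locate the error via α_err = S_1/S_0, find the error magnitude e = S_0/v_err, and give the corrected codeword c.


S = (1, 12, 1), error at position 3, error magnitude e = 11, c = [5, 12, 11, 4, 6].

Step 1: column multipliers v_i = (∏_{j≠i}(α_i − α_j))^{−1} mod 13.
  i = 1 (α = 3): (3−7)(3−12)(3−8)(3−11) = (−4)·(−9)·(−5)·(−8) = 1440 ≡ 10, so v_1 = 10^{−1} = 4 (mod 13).
  i = 2 (α = 7): (7−3)(7−12)(7−8)(7−11) = 4·(−5)·(−1)·(−4) = −80 ≡ 11, so v_2 = 11^{−1} = 6 (mod 13).
  i = 3 (α = 12): (12−3)(12−7)(12−8)(12−11) = 9·5·4·1 = 180 ≡ 11, so v_3 = 11^{−1} = 6 (mod 13).
  i = 4 (α = 8): (8−3)(8−7)(8−12)(8−11) = 5·1·(−4)·(−3) = 60 ≡ 8, so v_4 = 8^{−1} = 5 (mod 13).
  i = 5 (α = 11): (11−3)(11−7)(11−12)(11−8) = 8·4·(−1)·3 = −96 ≡ 8, so v_5 = 8^{−1} = 5 (mod 13).
  v = [4, 6, 6, 5, 5].
Step 2: syndromes of r = [5, 12, 9, 4, 6] (all sums mod 13).
  S_0 = Σ v_i r_i = 4·5 + 6·12 + 6·9 + 5·4 + 5·6 = 196 ≡ 1.
  S_1 = Σ v_i α_i r_i = 4·3·5 + 6·7·12 + 6·12·9 + 5·8·4 + 5·11·6 = 1702 ≡ 12.
  α_i^2 mod 13 = [9, 10, 1, 12, 4].
  S_2 = Σ v_i α_i^2 r_i = 4·9·5 + 6·10·12 + 6·1·9 + 5·12·4 + 5·4·6 = 1314 ≡ 1.
  S = (1, 12, 1) ≠ 0, so r is not a codeword (an error is present).
Step 3: locate the error. For a single error e at position i, S_ℓ = v_i·e·α_i^ℓ, so α_err = S_1/S_0.
  S_0^{−1} = 1^{−1} = 1 (mod 13), so α_err = 12·1 = 12 ≡ 12 = α_3. Error position i = 3.
  Consistency check: S_2/S_1 = 1·12 = 12 ≡ 12 = α_err ✓ (single-error assumption holds).
Step 4: error magnitude e = S_0/v_3 = S_0·∏_{j≠3}(α_3 − α_j) = 1·11 = 11 ≡ 11 (mod 13).
Step 5: correct position 3: c_3 = r_3 − e = 9 − 11 ≡ 11 (mod 13). Hence c = [5, 12, 11, 4, 6].
  Check: interpolating c through the α_i gives m(x) = 3 + 5·x (degree < 2) with m(α_i) = c_i for every i, so c is indeed a codeword.


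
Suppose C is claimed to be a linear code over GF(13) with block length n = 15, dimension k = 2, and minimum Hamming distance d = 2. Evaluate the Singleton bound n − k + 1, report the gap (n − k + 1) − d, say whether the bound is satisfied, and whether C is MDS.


Singleton RHS = n − k + 1 = 14, slack = 12, bound satisfied, not MDS.

Singleton bound: d ≤ n − k + 1.
Here n = 15, k = 2, so n − k + 1 = 14.
Given d = 2, check d ≤ 14: YES.
Slack = (n − k + 1) − d = 12.
The code is NOT MDS (slack = 12 > 0).
Description: the claimed parameters are [15, 2, 2]_13; such a code would be non-MDS.


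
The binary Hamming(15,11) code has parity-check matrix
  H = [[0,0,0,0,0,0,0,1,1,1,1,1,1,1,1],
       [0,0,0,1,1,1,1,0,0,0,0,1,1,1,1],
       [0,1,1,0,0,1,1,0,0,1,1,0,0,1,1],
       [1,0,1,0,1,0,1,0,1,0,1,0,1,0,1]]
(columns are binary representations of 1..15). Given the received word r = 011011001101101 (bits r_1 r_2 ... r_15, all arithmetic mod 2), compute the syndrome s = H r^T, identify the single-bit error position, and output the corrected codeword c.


s = (1, 1, 1, 1)^T, error position = 15, corrected codeword c = 011011001101100

Compute s = H r^T mod 2 one row at a time:
  s_1 = 0 + 1 + 1 + 0 + 1 + 1 + 0 + 1 = 5 ≡ 1 (mod 2).
  s_2 = 0 + 1 + 1 + 0 + 1 + 1 + 0 + 1 = 5 ≡ 1 (mod 2).
  s_3 = 1 + 1 + 1 + 0 + 1 + 0 + 0 + 1 = 5 ≡ 1 (mod 2).
  s_4 = 0 + 1 + 1 + 0 + 1 + 0 + 1 + 1 = 5 ≡ 1 (mod 2).
s = (1, 1, 1, 1)^T — this equals column 15 of H (binary 1111), so error is at position 15.
Correct: flip bit 15 of r = 011011001101101 to get c = 011011001101100.


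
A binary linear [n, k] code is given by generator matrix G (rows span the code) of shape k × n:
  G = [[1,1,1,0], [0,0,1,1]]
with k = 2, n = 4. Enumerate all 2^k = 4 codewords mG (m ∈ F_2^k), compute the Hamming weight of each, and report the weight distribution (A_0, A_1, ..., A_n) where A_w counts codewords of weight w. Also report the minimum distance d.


Weight distribution: A_0 = 1, A_2 = 1, A_3 = 2. Minimum distance d = 2.

Enumerate all 2^2 = 4 messages m ∈ F_2^2.
For each, compute codeword c = mG in F_2^4, then tally its weight.
  m = 00 → c = 0000, weight = 0.
  m = 10 → c = 1110, weight = 3.
  m = 01 → c = 0011, weight = 2.
  m = 11 → c = 1101, weight = 3.
Tally weights:
  weight 0: 1 codewords.
  weight 2: 1 codewords.
  weight 3: 2 codewords.
Minimum distance d = smallest w > 0 with A_w > 0 = 2.
Sanity: Σ A_w = 4 = 2^2 = 4 ✓.


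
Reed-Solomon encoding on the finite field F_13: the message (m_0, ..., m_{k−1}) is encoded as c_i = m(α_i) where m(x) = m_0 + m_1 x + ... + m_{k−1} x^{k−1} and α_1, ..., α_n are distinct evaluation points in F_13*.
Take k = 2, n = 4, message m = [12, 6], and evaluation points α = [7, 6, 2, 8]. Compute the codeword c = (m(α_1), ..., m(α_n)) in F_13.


c = [2, 9, 11, 8]

Message polynomial: m(x) = 12 + 6·x (mod 13).
For each evaluation point α_i, compute m(α_i) mod 13:
  α_1 = 7: Horner steps 6 → 2, so m(7) = 2.
  α_2 = 6: Horner steps 6 → 9, so m(6) = 9.
  α_3 = 2: Horner steps 6 → 11, so m(2) = 11.
  α_4 = 8: Horner steps 6 → 8, so m(8) = 8.
Codeword c = [2, 9, 11, 8] ∈ F_13^4.


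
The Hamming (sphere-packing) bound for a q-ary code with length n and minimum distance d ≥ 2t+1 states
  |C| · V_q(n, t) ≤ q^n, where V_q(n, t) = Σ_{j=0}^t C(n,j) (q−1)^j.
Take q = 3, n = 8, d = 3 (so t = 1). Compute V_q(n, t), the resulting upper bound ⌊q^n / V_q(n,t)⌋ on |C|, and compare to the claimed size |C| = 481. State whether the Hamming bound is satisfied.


V_q(n, t) = 17, q^n = 6561, Hamming bound = 385, |C| = 481 > bound (violated).

Step 1: Compute V_q(n, t) = Σ_{j=0}^1 C(n, j) (q−1)^j.
  j = 0: C(8,0)·(2)^0 = 1·1 = 1.
  j = 1: C(8,1)·(2)^1 = 8·2 = 16.
  V_q(n, t) = 1 + 16 = 17.
Step 2: q^n = 3^8 = 6561.
Step 3: Hamming bound ⌊q^n / V_q(n,t)⌋ = ⌊6561/17⌋ = 385.
Step 4: Compare |C| = 481 to 385: violated.
The claimed |C| lies above the Hamming bound, so no 3-ary code of length 8 with d ≥ 3 can have 481 codewords.


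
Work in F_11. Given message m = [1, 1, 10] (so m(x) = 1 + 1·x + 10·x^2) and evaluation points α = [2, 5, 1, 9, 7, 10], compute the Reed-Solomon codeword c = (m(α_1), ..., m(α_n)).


c = [10, 3, 1, 6, 3, 10]

Message polynomial: m(x) = 1 + 1·x + 10·x^2 (mod 11).
For each evaluation point α_i, compute m(α_i) mod 11:
  α_1 = 2: Horner steps 10 → 10 → 10, so m(2) = 10.
  α_2 = 5: Horner steps 10 → 7 → 3, so m(5) = 3.
  α_3 = 1: Horner steps 10 → 0 → 1, so m(1) = 1.
  α_4 = 9: Horner steps 10 → 3 → 6, so m(9) = 6.
  α_5 = 7: Horner steps 10 → 5 → 3, so m(7) = 3.
  α_6 = 10: Horner steps 10 → 2 → 10, so m(10) = 10.
Codeword c = [10, 3, 1, 6, 3, 10] ∈ F_11^6.


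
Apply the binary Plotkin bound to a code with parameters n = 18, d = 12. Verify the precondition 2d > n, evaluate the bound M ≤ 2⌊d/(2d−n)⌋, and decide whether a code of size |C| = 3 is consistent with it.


Plotkin bound M ≤ 4; given |C| = 3 ≤ bound (satisfied).

Check applicability: 2d = 24, n = 18.
2d − n = 6 > 0, so Plotkin applies.
Compute d/(2d−n) = 12/6 ≈ 2.0000.
⌊d/(2d−n)⌋ = 2.
Plotkin bound: M ≤ 2·2 = 4.
Given |C| = 3, check: satisfied.
This |C| is below the Plotkin bound.


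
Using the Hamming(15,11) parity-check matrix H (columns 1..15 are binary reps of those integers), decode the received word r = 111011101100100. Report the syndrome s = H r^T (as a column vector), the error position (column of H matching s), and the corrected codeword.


s = (1, 0, 1, 0)^T, error position = 10, corrected codeword c = 111011101000100

Compute s = H r^T mod 2 one row at a time:
  s_1 = 0 + 1 + 1 + 0 + 0 + 1 + 0 + 0 = 3 ≡ 1 (mod 2).
  s_2 = 0 + 1 + 1 + 1 + 0 + 1 + 0 + 0 = 4 ≡ 0 (mod 2).
  s_3 = 1 + 1 + 1 + 1 + 1 + 0 + 0 + 0 = 5 ≡ 1 (mod 2).
  s_4 = 1 + 1 + 1 + 1 + 1 + 0 + 1 + 0 = 6 ≡ 0 (mod 2).
s = (1, 0, 1, 0)^T — this equals column 10 of H (binary 1010), so error is at position 10.
Correct: flip bit 10 of r = 111011101100100 to get c = 111011101000100.


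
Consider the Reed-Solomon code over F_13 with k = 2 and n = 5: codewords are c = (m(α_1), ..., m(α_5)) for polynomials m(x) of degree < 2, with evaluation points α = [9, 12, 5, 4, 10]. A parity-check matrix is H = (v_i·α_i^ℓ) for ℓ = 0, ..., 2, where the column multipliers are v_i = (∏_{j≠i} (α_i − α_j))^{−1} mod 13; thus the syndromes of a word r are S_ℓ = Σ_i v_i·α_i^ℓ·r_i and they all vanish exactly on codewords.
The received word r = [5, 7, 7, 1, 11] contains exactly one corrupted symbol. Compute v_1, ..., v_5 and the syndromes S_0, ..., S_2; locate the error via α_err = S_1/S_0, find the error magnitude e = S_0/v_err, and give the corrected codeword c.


S = (8, 5, 8), error at position 2, error magnitude e = 10, c = [5, 10, 7, 1, 11].

Step 1: column multipliers v_i = (∏_{j≠i}(α_i − α_j))^{−1} mod 13.
  i = 1 (α = 9): (9−12)(9−5)(9−4)(9−10) = (−3)·4·5·(−1) = 60 ≡ 8, so v_1 = 8^{−1} = 5 (mod 13).
  i = 2 (α = 12): (12−9)(12−5)(12−4)(12−10) = 3·7·8·2 = 336 ≡ 11, so v_2 = 11^{−1} = 6 (mod 13).
  i = 3 (α = 5): (5−9)(5−12)(5−4)(5−10) = (−4)·(−7)·1·(−5) = −140 ≡ 3, so v_3 = 3^{−1} = 9 (mod 13).
  i = 4 (α = 4): (4−9)(4−12)(4−5)(4−10) = (−5)·(−8)·(−1)·(−6) = 240 ≡ 6, so v_4 = 6^{−1} = 11 (mod 13).
  i = 5 (α = 10): (10−9)(10−12)(10−5)(10−4) = 1·(−2)·5·6 = −60 ≡ 5, so v_5 = 5^{−1} = 8 (mod 13).
  v = [5, 6, 9, 11, 8].
Step 2: syndromes of r = [5, 7, 7, 1, 11] (all sums mod 13).
  S_0 = Σ v_i r_i = 5·5 + 6·7 + 9·7 + 11·1 + 8·11 = 229 ≡ 8.
  S_1 = Σ v_i α_i r_i = 5·9·5 + 6·12·7 + 9·5·7 + 11·4·1 + 8·10·11 = 1968 ≡ 5.
  α_i^2 mod 13 = [3, 1, 12, 3, 9].
  S_2 = Σ v_i α_i^2 r_i = 5·3·5 + 6·1·7 + 9·12·7 + 11·3·1 + 8·9·11 = 1698 ≡ 8.
  S = (8, 5, 8) ≠ 0, so r is not a codeword (an error is present).
Step 3: locate the error. For a single error e at position i, S_ℓ = v_i·e·α_i^ℓ, so α_err = S_1/S_0.
  S_0^{−1} = 8^{−1} = 5 (mod 13), so α_err = 5·5 = 25 ≡ 12 = α_2. Error position i = 2.
  Consistency check: S_2/S_1 = 8·8 = 64 ≡ 12 = α_err ✓ (single-error assumption holds).
Step 4: error magnitude e = S_0/v_2 = S_0·∏_{j≠2}(α_2 − α_j) = 8·11 = 88 ≡ 10 (mod 13).
Step 5: correct position 2: c_2 = r_2 − e = 7 − 10 ≡ 10 (mod 13). Hence c = [5, 10, 7, 1, 11].
  Check: interpolating c through the α_i gives m(x) = 3 + 6·x (degree < 2) with m(α_i) = c_i for every i, so c is indeed a codeword.


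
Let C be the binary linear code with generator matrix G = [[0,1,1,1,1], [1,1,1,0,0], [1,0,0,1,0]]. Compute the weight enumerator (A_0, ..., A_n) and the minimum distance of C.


Weight distribution: A_0 = 1, A_1 = 1, A_2 = 1, A_3 = 3, A_4 = 2. Minimum distance d = 1.

Enumerate all 2^3 = 8 messages m ∈ F_2^3.
For each, compute codeword c = mG in F_2^5, then tally its weight.
  m = 000 → c = 00000, weight = 0.
  m = 100 → c = 01111, weight = 4.
  m = 010 → c = 11100, weight = 3.
  m = 110 → c = 10011, weight = 3.
  m = 001 → c = 10010, weight = 2.
  m = 101 → c = 11101, weight = 4.
  m = 011 → c = 01110, weight = 3.
  m = 111 → c = 00001, weight = 1.
Tally weights:
  weight 0: 1 codewords.
  weight 1: 1 codewords.
  weight 2: 1 codewords.
  weight 3: 3 codewords.
  weight 4: 2 codewords.
Minimum distance d = smallest w > 0 with A_w > 0 = 1.
Sanity: Σ A_w = 8 = 2^3 = 8 ✓.


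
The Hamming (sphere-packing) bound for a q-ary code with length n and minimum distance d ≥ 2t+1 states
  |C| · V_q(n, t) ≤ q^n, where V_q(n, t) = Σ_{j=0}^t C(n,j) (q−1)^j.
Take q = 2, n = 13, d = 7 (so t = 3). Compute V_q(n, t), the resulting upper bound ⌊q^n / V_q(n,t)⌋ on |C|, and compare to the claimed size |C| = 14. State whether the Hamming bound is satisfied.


V_q(n, t) = 378, q^n = 8192, Hamming bound = 21, |C| = 14 ≤ bound (satisfied).

Step 1: Compute V_q(n, t) = Σ_{j=0}^3 C(n, j) (q−1)^j.
  j = 0: C(13,0)·(1)^0 = 1·1 = 1.
  j = 1: C(13,1)·(1)^1 = 13·1 = 13.
  j = 2: C(13,2)·(1)^2 = 78·1 = 78.
  j = 3: C(13,3)·(1)^3 = 286·1 = 286.
  V_q(n, t) = 1 + 13 + 78 + 286 = 378.
Step 2: q^n = 2^13 = 8192.
Step 3: Hamming bound ⌊q^n / V_q(n,t)⌋ = ⌊8192/378⌋ = 21.
Step 4: Compare |C| = 14 to 21: satisfied.
The claimed |C| lies below the Hamming bound.


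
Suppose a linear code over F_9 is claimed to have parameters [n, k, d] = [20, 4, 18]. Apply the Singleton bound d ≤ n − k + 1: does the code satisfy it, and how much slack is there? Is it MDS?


Singleton RHS = n − k + 1 = 17, slack = -1, bound violated (no such code; not MDS).

Singleton bound: d ≤ n − k + 1.
Here n = 20, k = 4, so n − k + 1 = 17.
Given d = 18, check d ≤ 17: NO.
Slack = (n − k + 1) − d = -1.
The slack is negative: d = 18 exceeds n − k + 1 = 17 by 1, so the Singleton bound is violated and no linear [20, 4, 18]_9 code can exist. In particular it is not MDS (MDS requires d = n − k + 1 exactly).
Description: the claimed parameters are [20, 4, 18]_9; such a code would be impossible (violates the Singleton bound).


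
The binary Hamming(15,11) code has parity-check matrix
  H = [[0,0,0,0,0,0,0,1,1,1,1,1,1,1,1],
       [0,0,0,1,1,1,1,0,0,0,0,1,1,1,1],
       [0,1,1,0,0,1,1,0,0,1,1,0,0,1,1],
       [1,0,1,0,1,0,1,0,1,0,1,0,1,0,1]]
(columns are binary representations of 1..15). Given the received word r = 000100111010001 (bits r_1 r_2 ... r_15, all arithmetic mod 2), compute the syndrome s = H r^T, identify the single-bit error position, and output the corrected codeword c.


s = (0, 1, 1, 0)^T, error position = 6, corrected codeword c = 000101111010001

Compute s = H r^T mod 2 one row at a time:
  s_1 = 1 + 1 + 0 + 1 + 0 + 0 + 0 + 1 = 4 ≡ 0 (mod 2).
  s_2 = 1 + 0 + 0 + 1 + 0 + 0 + 0 + 1 = 3 ≡ 1 (mod 2).
  s_3 = 0 + 0 + 0 + 1 + 0 + 1 + 0 + 1 = 3 ≡ 1 (mod 2).
  s_4 = 0 + 0 + 0 + 1 + 1 + 1 + 0 + 1 = 4 ≡ 0 (mod 2).
s = (0, 1, 1, 0)^T — this equals column 6 of H (binary 0110), so error is at position 6.
Correct: flip bit 6 of r = 000100111010001 to get c = 000101111010001.


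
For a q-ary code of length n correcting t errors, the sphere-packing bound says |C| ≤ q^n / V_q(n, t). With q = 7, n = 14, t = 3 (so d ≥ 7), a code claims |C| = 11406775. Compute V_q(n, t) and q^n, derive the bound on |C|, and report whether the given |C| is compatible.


V_q(n, t) = 81985, q^n = 678223072849, Hamming bound = 8272526, |C| = 11406775 > bound (violated).

Step 1: Compute V_q(n, t) = Σ_{j=0}^3 C(n, j) (q−1)^j.
  j = 0: C(14,0)·(6)^0 = 1·1 = 1.
  j = 1: C(14,1)·(6)^1 = 14·6 = 84.
  j = 2: C(14,2)·(6)^2 = 91·36 = 3276.
  j = 3: C(14,3)·(6)^3 = 364·216 = 78624.
  V_q(n, t) = 1 + 84 + 3276 + 78624 = 81985.
Step 2: q^n = 7^14 = 678223072849.
Step 3: Hamming bound ⌊q^n / V_q(n,t)⌋ = ⌊678223072849/81985⌋ = 8272526.
Step 4: Compare |C| = 11406775 to 8272526: violated.
The claimed |C| lies above the Hamming bound, so no 7-ary code of length 14 with d ≥ 7 can have 11406775 codewords.


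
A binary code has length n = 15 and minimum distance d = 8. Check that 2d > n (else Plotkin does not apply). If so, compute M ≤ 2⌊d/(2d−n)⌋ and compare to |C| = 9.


Plotkin bound M ≤ 16; given |C| = 9 ≤ bound (satisfied).

Check applicability: 2d = 16, n = 15.
2d − n = 1 > 0, so Plotkin applies.
Compute d/(2d−n) = 8/1 ≈ 8.0000.
⌊d/(2d−n)⌋ = 8.
Plotkin bound: M ≤ 2·8 = 16.
Given |C| = 9, check: satisfied.
This |C| is below the Plotkin bound.


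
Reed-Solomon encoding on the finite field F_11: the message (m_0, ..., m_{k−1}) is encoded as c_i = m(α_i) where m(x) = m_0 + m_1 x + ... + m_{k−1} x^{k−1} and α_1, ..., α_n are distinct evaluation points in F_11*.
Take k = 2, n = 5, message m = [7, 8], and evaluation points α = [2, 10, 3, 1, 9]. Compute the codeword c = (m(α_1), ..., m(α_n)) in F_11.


c = [1, 10, 9, 4, 2]

Message polynomial: m(x) = 7 + 8·x (mod 11).
For each evaluation point α_i, compute m(α_i) mod 11:
  α_1 = 2: Horner steps 8 → 1, so m(2) = 1.
  α_2 = 10: Horner steps 8 → 10, so m(10) = 10.
  α_3 = 3: Horner steps 8 → 9, so m(3) = 9.
  α_4 = 1: Horner steps 8 → 4, so m(1) = 4.
  α_5 = 9: Horner steps 8 → 2, so m(9) = 2.
Codeword c = [1, 10, 9, 4, 2] ∈ F_11^5.


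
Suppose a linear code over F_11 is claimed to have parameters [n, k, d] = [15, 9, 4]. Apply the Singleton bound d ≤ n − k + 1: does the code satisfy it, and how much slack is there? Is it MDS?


Singleton RHS = n − k + 1 = 7, slack = 3, bound satisfied, not MDS.

Singleton bound: d ≤ n − k + 1.
Here n = 15, k = 9, so n − k + 1 = 7.
Given d = 4, check d ≤ 7: YES.
Slack = (n − k + 1) − d = 3.
The code is NOT MDS (slack = 3 > 0).
Description: the claimed parameters are [15, 9, 4]_11; such a code would be non-MDS.


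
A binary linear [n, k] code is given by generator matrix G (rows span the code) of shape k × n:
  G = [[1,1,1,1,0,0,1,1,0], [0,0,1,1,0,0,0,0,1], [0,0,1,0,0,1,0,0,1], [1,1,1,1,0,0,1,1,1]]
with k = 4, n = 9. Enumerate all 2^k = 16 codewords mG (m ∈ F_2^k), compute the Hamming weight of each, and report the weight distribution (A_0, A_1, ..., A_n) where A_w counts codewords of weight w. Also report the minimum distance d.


Weight distribution: A_0 = 1, A_1 = 1, A_2 = 3, A_3 = 3, A_4 = 1, A_5 = 1, A_6 = 3, A_7 = 3. Minimum distance d = 1.

Enumerate all 2^4 = 16 messages m ∈ F_2^4.
For each, compute codeword c = mG in F_2^9, then tally its weight.
  m = 0000 → c = 000000000, weight = 0.
  m = 1000 → c = 111100110, weight = 6.
  m = 0100 → c = 001100001, weight = 3.
  m = 1100 → c = 110000111, weight = 5.
  m = 0010 → c = 001001001, weight = 3.
  m = 1010 → c = 110101111, weight = 7.
  m = 0110 → c = 000101000, weight = 2.
  m = 1110 → c = 111001110, weight = 6.
  m = 0001 → c = 111100111, weight = 7.
  m = 1001 → c = 000000001, weight = 1.
  m = 0101 → c = 110000110, weight = 4.
  m = 1101 → c = 001100000, weight = 2.
  m = 0011 → c = 110101110, weight = 6.
  m = 1011 → c = 001001000, weight = 2.
  m = 0111 → c = 111001111, weight = 7.
  m = 1111 → c = 000101001, weight = 3.
Tally weights:
  weight 0: 1 codewords.
  weight 1: 1 codewords.
  weight 2: 3 codewords.
  weight 3: 3 codewords.
  weight 4: 1 codewords.
  weight 5: 1 codewords.
  weight 6: 3 codewords.
  weight 7: 3 codewords.
Minimum distance d = smallest w > 0 with A_w > 0 = 1.
Sanity: Σ A_w = 16 = 2^4 = 16 ✓.


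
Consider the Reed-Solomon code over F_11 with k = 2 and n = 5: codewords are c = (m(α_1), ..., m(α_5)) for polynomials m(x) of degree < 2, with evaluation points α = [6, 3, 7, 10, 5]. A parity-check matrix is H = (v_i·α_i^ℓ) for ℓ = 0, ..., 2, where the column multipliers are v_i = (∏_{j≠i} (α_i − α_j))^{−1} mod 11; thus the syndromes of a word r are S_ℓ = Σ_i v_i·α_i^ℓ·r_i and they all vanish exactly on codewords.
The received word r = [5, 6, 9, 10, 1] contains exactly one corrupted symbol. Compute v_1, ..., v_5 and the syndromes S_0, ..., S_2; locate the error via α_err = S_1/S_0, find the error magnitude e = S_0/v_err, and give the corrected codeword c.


S = (8, 2, 6), error at position 2, error magnitude e = 2, c = [5, 4, 9, 10, 1].

Step 1: column multipliers v_i = (∏_{j≠i}(α_i − α_j))^{−1} mod 11.
  i = 1 (α = 6): (6−3)(6−7)(6−10)(6−5) = 3·(−1)·(−4)·1 = 12 ≡ 1, so v_1 = 1^{−1} = 1 (mod 11).
  i = 2 (α = 3): (3−6)(3−7)(3−10)(3−5) = (−3)·(−4)·(−7)·(−2) = 168 ≡ 3, so v_2 = 3^{−1} = 4 (mod 11).
  i = 3 (α = 7): (7−6)(7−3)(7−10)(7−5) = 1·4·(−3)·2 = −24 ≡ 9, so v_3 = 9^{−1} = 5 (mod 11).
  i = 4 (α = 10): (10−6)(10−3)(10−7)(10−5) = 4·7·3·5 = 420 ≡ 2, so v_4 = 2^{−1} = 6 (mod 11).
  i = 5 (α = 5): (5−6)(5−3)(5−7)(5−10) = (−1)·2·(−2)·(−5) = −20 ≡ 2, so v_5 = 2^{−1} = 6 (mod 11).
  v = [1, 4, 5, 6, 6].
Step 2: syndromes of r = [5, 6, 9, 10, 1] (all sums mod 11).
  S_0 = Σ v_i r_i = 1·5 + 4·6 + 5·9 + 6·10 + 6·1 = 140 ≡ 8.
  S_1 = Σ v_i α_i r_i = 1·6·5 + 4·3·6 + 5·7·9 + 6·10·10 + 6·5·1 = 1047 ≡ 2.
  α_i^2 mod 11 = [3, 9, 5, 1, 3].
  S_2 = Σ v_i α_i^2 r_i = 1·3·5 + 4·9·6 + 5·5·9 + 6·1·10 + 6·3·1 = 534 ≡ 6.
  S = (8, 2, 6) ≠ 0, so r is not a codeword (an error is present).
Step 3: locate the error. For a single error e at position i, S_ℓ = v_i·e·α_i^ℓ, so α_err = S_1/S_0.
  S_0^{−1} = 8^{−1} = 7 (mod 11), so α_err = 2·7 = 14 ≡ 3 = α_2. Error position i = 2.
  Consistency check: S_2/S_1 = 6·6 = 36 ≡ 3 = α_err ✓ (single-error assumption holds).
Step 4: error magnitude e = S_0/v_2 = S_0·∏_{j≠2}(α_2 − α_j) = 8·3 = 24 ≡ 2 (mod 11).
Step 5: correct position 2: c_2 = r_2 − e = 6 − 2 ≡ 4 (mod 11). Hence c = [5, 4, 9, 10, 1].
  Check: interpolating c through the α_i gives m(x) = 3 + 4·x (degree < 2) with m(α_i) = c_i for every i, so c is indeed a codeword.


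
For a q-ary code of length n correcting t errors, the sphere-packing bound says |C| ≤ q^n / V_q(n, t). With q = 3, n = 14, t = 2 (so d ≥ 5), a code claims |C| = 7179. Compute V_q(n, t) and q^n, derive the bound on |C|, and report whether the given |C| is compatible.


V_q(n, t) = 393, q^n = 4782969, Hamming bound = 12170, |C| = 7179 ≤ bound (satisfied).

Step 1: Compute V_q(n, t) = Σ_{j=0}^2 C(n, j) (q−1)^j.
  j = 0: C(14,0)·(2)^0 = 1·1 = 1.
  j = 1: C(14,1)·(2)^1 = 14·2 = 28.
  j = 2: C(14,2)·(2)^2 = 91·4 = 364.
  V_q(n, t) = 1 + 28 + 364 = 393.
Step 2: q^n = 3^14 = 4782969.
Step 3: Hamming bound ⌊q^n / V_q(n,t)⌋ = ⌊4782969/393⌋ = 12170.
Step 4: Compare |C| = 7179 to 12170: satisfied.
The claimed |C| lies below the Hamming bound.


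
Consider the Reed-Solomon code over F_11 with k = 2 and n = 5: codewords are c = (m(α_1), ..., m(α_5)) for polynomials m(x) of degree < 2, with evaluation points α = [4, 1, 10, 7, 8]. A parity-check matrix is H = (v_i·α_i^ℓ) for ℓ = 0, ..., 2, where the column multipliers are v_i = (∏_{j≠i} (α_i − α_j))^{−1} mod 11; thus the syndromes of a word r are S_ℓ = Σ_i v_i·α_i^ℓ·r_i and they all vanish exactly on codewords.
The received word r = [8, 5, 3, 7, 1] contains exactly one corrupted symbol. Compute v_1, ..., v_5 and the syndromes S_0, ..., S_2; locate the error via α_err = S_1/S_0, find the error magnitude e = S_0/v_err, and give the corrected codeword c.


S = (4, 6, 9), error at position 4, error magnitude e = 7, c = [8, 5, 3, 0, 1].

Step 1: column multipliers v_i = (∏_{j≠i}(α_i − α_j))^{−1} mod 11.
  i = 1 (α = 4): (4−1)(4−10)(4−7)(4−8) = 3·(−6)·(−3)·(−4) = −216 ≡ 4, so v_1 = 4^{−1} = 3 (mod 11).
  i = 2 (α = 1): (1−4)(1−10)(1−7)(1−8) = (−3)·(−9)·(−6)·(−7) = 1134 ≡ 1, so v_2 = 1^{−1} = 1 (mod 11).
  i = 3 (α = 10): (10−4)(10−1)(10−7)(10−8) = 6·9·3·2 = 324 ≡ 5, so v_3 = 5^{−1} = 9 (mod 11).
  i = 4 (α = 7): (7−4)(7−1)(7−10)(7−8) = 3·6·(−3)·(−1) = 54 ≡ 10, so v_4 = 10^{−1} = 10 (mod 11).
  i = 5 (α = 8): (8−4)(8−1)(8−10)(8−7) = 4·7·(−2)·1 = −56 ≡ 10, so v_5 = 10^{−1} = 10 (mod 11).
  v = [3, 1, 9, 10, 10].
Step 2: syndromes of r = [8, 5, 3, 7, 1] (all sums mod 11).
  S_0 = Σ v_i r_i = 3·8 + 1·5 + 9·3 + 10·7 + 10·1 = 136 ≡ 4.
  S_1 = Σ v_i α_i r_i = 3·4·8 + 1·1·5 + 9·10·3 + 10·7·7 + 10·8·1 = 941 ≡ 6.
  α_i^2 mod 11 = [5, 1, 1, 5, 9].
  S_2 = Σ v_i α_i^2 r_i = 3·5·8 + 1·1·5 + 9·1·3 + 10·5·7 + 10·9·1 = 592 ≡ 9.
  S = (4, 6, 9) ≠ 0, so r is not a codeword (an error is present).
Step 3: locate the error. For a single error e at position i, S_ℓ = v_i·e·α_i^ℓ, so α_err = S_1/S_0.
  S_0^{−1} = 4^{−1} = 3 (mod 11), so α_err = 6·3 = 18 ≡ 7 = α_4. Error position i = 4.
  Consistency check: S_2/S_1 = 9·2 = 18 ≡ 7 = α_err ✓ (single-error assumption holds).
Step 4: error magnitude e = S_0/v_4 = S_0·∏_{j≠4}(α_4 − α_j) = 4·10 = 40 ≡ 7 (mod 11).
Step 5: correct position 4: c_4 = r_4 − e = 7 − 7 ≡ 0 (mod 11). Hence c = [8, 5, 3, 0, 1].
  Check: interpolating c through the α_i gives m(x) = 4 + 1·x (degree < 2) with m(α_i) = c_i for every i, so c is indeed a codeword.
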